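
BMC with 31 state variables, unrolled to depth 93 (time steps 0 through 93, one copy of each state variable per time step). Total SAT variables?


BMC unrolls to depth k, creating one copy of each state var for steps 0..k.
Step count = 93 + 1 = 94 (steps 0 through 93)
Vars per step = 31
Total = 31 * 94 = 2914

2914


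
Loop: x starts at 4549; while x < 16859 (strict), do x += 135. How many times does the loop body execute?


Step 1: x goes from 4549 toward 16859 by 135; the body runs while x<16859, so iterations = ceil((bound-start)/step)
Step 2: Distance=12310
Step 3: ceil(12310/135)=92

92


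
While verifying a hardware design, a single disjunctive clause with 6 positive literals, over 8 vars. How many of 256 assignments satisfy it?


Step 1: Total=2^8=256
Step 2: Unsat when all 6 false: 2^2=4
Step 3: Sat=256-4=252

252


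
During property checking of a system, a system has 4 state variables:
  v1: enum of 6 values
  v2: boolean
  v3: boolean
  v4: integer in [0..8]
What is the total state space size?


State space = product of domain sizes of all variables.
Domain sizes:
  v1 (enum of 6 values): 6
  v2 (boolean): 2
  v3 (boolean): 2
  v4 (integer in [0..8]): 9
Product = 6 * 2 * 2 * 9 = 216

216


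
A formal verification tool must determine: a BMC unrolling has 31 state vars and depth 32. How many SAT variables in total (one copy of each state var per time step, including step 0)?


BMC unrolls to depth k, creating one copy of each state var for steps 0..k.
Step count = 32 + 1 = 33 (steps 0 through 32)
Vars per step = 31
Total = 31 * 33 = 1023

1023


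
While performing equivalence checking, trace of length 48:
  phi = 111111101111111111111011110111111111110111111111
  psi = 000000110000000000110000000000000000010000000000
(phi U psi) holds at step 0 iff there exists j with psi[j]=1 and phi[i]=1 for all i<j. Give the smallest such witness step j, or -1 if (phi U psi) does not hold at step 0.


(phi U psi) at 0: need smallest j with psi[j]=1 and phi[i]=1 for all i in [0,j).
Scan from step 0:
  step 0: phi=1, psi=0 -> continue
  step 1: phi=1, psi=0 -> continue
  step 2: phi=1, psi=0 -> continue
  step 3: phi=1, psi=0 -> continue
  step 6: psi=1 and phi held for [0,6) -> witness found
Witness step = 6

6


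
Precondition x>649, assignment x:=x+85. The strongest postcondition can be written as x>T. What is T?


Formula: sp(P, x:=E) = exists old_x. (x = E[old_x/x]) AND P[old_x/x] (old_x is the value of x before the assignment; eliminate old_x by solving x = E[old_x/x] for old_x)
Step 1: Precondition P: x>649, i.e. old_x > 649
Step 2: Assignment gives x = old_x + 85, so old_x = x - 85
Step 3: Substitute into P: x - 85 > 649
Step 4: Simplify: x > 649+85 = 734

734


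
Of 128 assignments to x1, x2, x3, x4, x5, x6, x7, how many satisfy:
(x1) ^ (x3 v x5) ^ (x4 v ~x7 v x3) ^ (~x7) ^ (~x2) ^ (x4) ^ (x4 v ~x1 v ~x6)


CNF with 7 clauses over 7 vars (128 assignments).
An assignment satisfies CNF iff every clause has >=1 true literal.
Check each row (bits = x1,x2,x3,x4,x5,x6,x7; clause T/F shown):
  row 0 [0000000]: clauses=FFTTTFT -> 0
  row 1 [0000001]: clauses=FFFFTFT -> 0
  row 2 [0000010]: clauses=FFTTTFT -> 0
  row 3 [0000011]: clauses=FFFFTFT -> 0
  row 4 [0000100]: clauses=FTTTTFT -> 0
  (every remaining row is evaluated the same way; all 128 results are listed next)
Full result column, 8 rows per line (x1,x2,x3,x4 fixed per line; x5,x6,x7 runs 000..111 left to right):
  rows 0-7 [x1,x2,x3,x4=0000]: 00000000  (ones: 0)
  rows 8-15 [x1,x2,x3,x4=0001]: 00000000  (ones: 0)
  rows 16-23 [x1,x2,x3,x4=0010]: 00000000  (ones: 0)
  rows 24-31 [x1,x2,x3,x4=0011]: 00000000  (ones: 0)
  rows 32-39 [x1,x2,x3,x4=0100]: 00000000  (ones: 0)
  rows 40-47 [x1,x2,x3,x4=0101]: 00000000  (ones: 0)
  rows 48-55 [x1,x2,x3,x4=0110]: 00000000  (ones: 0)
  rows 56-63 [x1,x2,x3,x4=0111]: 00000000  (ones: 0)
  rows 64-71 [x1,x2,x3,x4=1000]: 00000000  (ones: 0)
  rows 72-79 [x1,x2,x3,x4=1001]: 00001010  (ones: 2)
  rows 80-87 [x1,x2,x3,x4=1010]: 00000000  (ones: 0)
  rows 88-95 [x1,x2,x3,x4=1011]: 10101010  (ones: 4)
  rows 96-103 [x1,x2,x3,x4=1100]: 00000000  (ones: 0)
  rows 104-111 [x1,x2,x3,x4=1101]: 00000000  (ones: 0)
  rows 112-119 [x1,x2,x3,x4=1110]: 00000000  (ones: 0)
  rows 120-127 [x1,x2,x3,x4=1111]: 00000000  (ones: 0)
Satisfying assignments = 0+0+0+0+0+0+0+0+0+2+0+4+0+0+0+0 = 6

6


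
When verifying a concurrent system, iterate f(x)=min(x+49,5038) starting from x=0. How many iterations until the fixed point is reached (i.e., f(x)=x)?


Step 1: x=0, cap=5038, increment=49
Step 2: x grows by 49 each step until capped at 5038; fixed point is x=5038
Step 3: iterations = ceil(5038/49) = 103

103


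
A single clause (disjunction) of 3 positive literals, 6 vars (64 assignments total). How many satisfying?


Step 1: Total=2^6=64
Step 2: Unsat when all 3 false: 2^3=8
Step 3: Sat=64-8=56

56


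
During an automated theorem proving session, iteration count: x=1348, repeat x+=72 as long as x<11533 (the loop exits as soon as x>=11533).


Step 1: x goes from 1348 toward 11533 by 72; the body runs while x<11533, so iterations = ceil((bound-start)/step)
Step 2: Distance=10185
Step 3: ceil(10185/72)=142

142


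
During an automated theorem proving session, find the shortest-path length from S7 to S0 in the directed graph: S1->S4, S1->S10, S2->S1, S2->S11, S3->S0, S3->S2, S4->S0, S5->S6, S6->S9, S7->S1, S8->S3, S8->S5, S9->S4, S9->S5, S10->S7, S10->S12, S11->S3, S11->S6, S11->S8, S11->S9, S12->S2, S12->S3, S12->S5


BFS layer-by-layer from S7:
  dist 0: {S7}
  dist 1: {S1}
  dist 2: {S4, S10}
  dist 3: {S0, S12}
  -> S0 reached at distance 3
Shortest path length = 3

3


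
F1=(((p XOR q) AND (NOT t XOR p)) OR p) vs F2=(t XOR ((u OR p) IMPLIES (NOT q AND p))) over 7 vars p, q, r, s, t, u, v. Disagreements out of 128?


F1 = (((p XOR q) AND (NOT t XOR p)) OR p)
F2 = (t XOR ((u OR p) IMPLIES (NOT q AND p)))
Evaluate both on each of 128 rows (bits = p,q,r,s,t,u,v):
  row 0 [0000000]: F1=0 F2=1 (differ) -> 1
  row 1 [0000001]: F1=0 F2=1 (differ) -> 1
  row 2 [0000010]: F1=0 F2=0 -> 0
  row 3 [0000011]: F1=0 F2=0 -> 0
  row 4 [0000100]: F1=0 F2=0 -> 0
  (every remaining row is evaluated the same way; all 128 results are listed next)
Full result column, 8 rows per line (p,q,r,s fixed per line; t,u,v runs 000..111 left to right):
  rows 0-7 [p,q,r,s=0000]: 11000011  (ones: 4)
  rows 8-15 [p,q,r,s=0001]: 11000011  (ones: 4)
  rows 16-23 [p,q,r,s=0010]: 11000011  (ones: 4)
  rows 24-31 [p,q,r,s=0011]: 11000011  (ones: 4)
  rows 32-39 [p,q,r,s=0100]: 00110011  (ones: 4)
  rows 40-47 [p,q,r,s=0101]: 00110011  (ones: 4)
  rows 48-55 [p,q,r,s=0110]: 00110011  (ones: 4)
  rows 56-63 [p,q,r,s=0111]: 00110011  (ones: 4)
  rows 64-71 [p,q,r,s=1000]: 00001111  (ones: 4)
  rows 72-79 [p,q,r,s=1001]: 00001111  (ones: 4)
  rows 80-87 [p,q,r,s=1010]: 00001111  (ones: 4)
  rows 88-95 [p,q,r,s=1011]: 00001111  (ones: 4)
  rows 96-103 [p,q,r,s=1100]: 11110000  (ones: 4)
  rows 104-111 [p,q,r,s=1101]: 11110000  (ones: 4)
  rows 112-119 [p,q,r,s=1110]: 11110000  (ones: 4)
  rows 120-127 [p,q,r,s=1111]: 11110000  (ones: 4)
Disagreements = 4+4+4+4+4+4+4+4+4+4+4+4+4+4+4+4 = 64

64


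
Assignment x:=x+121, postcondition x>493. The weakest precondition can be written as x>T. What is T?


Formula: wp(x:=E, P) = P[E/x] (substitute E for x in postcondition)
Step 1: Postcondition: x>493
Step 2: Substitute x+121 for x: x+121>493
Step 3: Solve for x: x > 493-121 = 372

372


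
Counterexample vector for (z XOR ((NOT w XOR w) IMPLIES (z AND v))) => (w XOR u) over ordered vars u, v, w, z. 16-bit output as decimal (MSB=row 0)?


F1 = (z XOR ((NOT w XOR w) IMPLIES (z AND v)))
F2 = (w XOR u)
Counterexample to F1=>F2 is where F1=1 and F2=0.
Evaluate each row (bits = u,v,w,z, MSB first):
  row 0 [0000]: F1=0 F2=0 -> F1&~F2 -> 0
  row 1 [0001]: F1=1 F2=0 -> F1&~F2 -> 1
  row 2 [0010]: F1=0 F2=1 -> F1&~F2 -> 0
  row 3 [0011]: F1=1 F2=1 -> F1&~F2 -> 0
  row 4 [0100]: F1=0 F2=0 -> F1&~F2 -> 0
  row 5 [0101]: F1=0 F2=0 -> F1&~F2 -> 0
  row 6 [0110]: F1=0 F2=1 -> F1&~F2 -> 0
  row 7 [0111]: F1=0 F2=1 -> F1&~F2 -> 0
  row 8 [1000]: F1=0 F2=1 -> F1&~F2 -> 0
  row 9 [1001]: F1=1 F2=1 -> F1&~F2 -> 0
  row 10 [1010]: F1=0 F2=0 -> F1&~F2 -> 0
  row 11 [1011]: F1=1 F2=0 -> F1&~F2 -> 1
  row 12 [1100]: F1=0 F2=1 -> F1&~F2 -> 0
  row 13 [1101]: F1=0 F2=1 -> F1&~F2 -> 0
  row 14 [1110]: F1=0 F2=0 -> F1&~F2 -> 0
  row 15 [1111]: F1=0 F2=0 -> F1&~F2 -> 0
Full result column, 4 rows per line (u,v fixed per line; w,z runs 00..11 left to right):
  rows 0-3 [u,v=00]: 0100  = hex 4
  rows 4-7 [u,v=01]: 0000  = hex 0
  rows 8-11 [u,v=10]: 0001  = hex 1
  rows 12-15 [u,v=11]: 0000  = hex 0
Counterexample vector (row 0 .. row 15) = 0100000000010000
Output column grouped in 4s = 0100 0000 0001 0000 = 0x4010
Convert to decimal digit by digit (value = value*16 + digit):
  4 -> 4
  4*16 + 0 = 64
  64*16 + 1 = 1025
  1025*16 + 0 = 16400
Decimal = 16400

16400


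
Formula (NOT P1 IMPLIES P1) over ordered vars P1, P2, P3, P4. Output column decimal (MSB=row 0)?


Formula: (NOT P1 IMPLIES P1) over P1, P2, P3, P4 (16 rows)
Evaluate each row (bits = P1,P2,P3,P4, MSB first):
  row 0 [0000]: (NOT 0 IMPLIES 0) -> 0
  row 1 [0001]: (NOT 0 IMPLIES 0) -> 0
  row 2 [0010]: (NOT 0 IMPLIES 0) -> 0
  row 3 [0011]: (NOT 0 IMPLIES 0) -> 0
  row 4 [0100]: (NOT 0 IMPLIES 0) -> 0
  row 5 [0101]: (NOT 0 IMPLIES 0) -> 0
  row 6 [0110]: (NOT 0 IMPLIES 0) -> 0
  row 7 [0111]: (NOT 0 IMPLIES 0) -> 0
  row 8 [1000]: (NOT 1 IMPLIES 1) -> 1
  row 9 [1001]: (NOT 1 IMPLIES 1) -> 1
  row 10 [1010]: (NOT 1 IMPLIES 1) -> 1
  row 11 [1011]: (NOT 1 IMPLIES 1) -> 1
  row 12 [1100]: (NOT 1 IMPLIES 1) -> 1
  row 13 [1101]: (NOT 1 IMPLIES 1) -> 1
  row 14 [1110]: (NOT 1 IMPLIES 1) -> 1
  row 15 [1111]: (NOT 1 IMPLIES 1) -> 1
Full result column, 4 rows per line (P1,P2 fixed per line; P3,P4 runs 00..11 left to right):
  rows 0-3 [P1,P2=00]: 0000  = hex 0
  rows 4-7 [P1,P2=01]: 0000  = hex 0
  rows 8-11 [P1,P2=10]: 1111  = hex F
  rows 12-15 [P1,P2=11]: 1111  = hex F
Output column (row 0 .. row 15) = 0000000011111111
Output column grouped in 4s = 0000 0000 1111 1111 = 0x00FF
Convert to decimal digit by digit (value = value*16 + digit):
  0 -> 0
  0*16 + 0 = 0
  0*16 + 15 (F) = 15
  15*16 + 15 (F) = 255
Decimal = 255

255


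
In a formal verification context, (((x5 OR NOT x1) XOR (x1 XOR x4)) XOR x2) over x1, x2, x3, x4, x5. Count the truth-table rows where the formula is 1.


Formula: (((x5 OR NOT x1) XOR (x1 XOR x4)) XOR x2) over 5 vars (32 rows)
Evaluate each row (x1, x2, x3, x4, x5 as bits, MSB first):
  row 0 [00000]: (((0 OR NOT 0) XOR (0 XOR 0)) XOR 0) -> 1
  row 1 [00001]: (((1 OR NOT 0) XOR (0 XOR 0)) XOR 0) -> 1
  row 2 [00010]: (((0 OR NOT 0) XOR (0 XOR 1)) XOR 0) -> 0
  row 3 [00011]: (((1 OR NOT 0) XOR (0 XOR 1)) XOR 0) -> 0
  row 4 [00100]: (((0 OR NOT 0) XOR (0 XOR 0)) XOR 0) -> 1
  row 5 [00101]: (((1 OR NOT 0) XOR (0 XOR 0)) XOR 0) -> 1
  row 6 [00110]: (((0 OR NOT 0) XOR (0 XOR 1)) XOR 0) -> 0
  row 7 [00111]: (((1 OR NOT 0) XOR (0 XOR 1)) XOR 0) -> 0
  row 8 [01000]: (((0 OR NOT 0) XOR (0 XOR 0)) XOR 1) -> 0
  row 9 [01001]: (((1 OR NOT 0) XOR (0 XOR 0)) XOR 1) -> 0
  row 10 [01010]: (((0 OR NOT 0) XOR (0 XOR 1)) XOR 1) -> 1
  row 11 [01011]: (((1 OR NOT 0) XOR (0 XOR 1)) XOR 1) -> 1
  row 12 [01100]: (((0 OR NOT 0) XOR (0 XOR 0)) XOR 1) -> 0
  row 13 [01101]: (((1 OR NOT 0) XOR (0 XOR 0)) XOR 1) -> 0
  row 14 [01110]: (((0 OR NOT 0) XOR (0 XOR 1)) XOR 1) -> 1
  row 15 [01111]: (((1 OR NOT 0) XOR (0 XOR 1)) XOR 1) -> 1
  row 16 [10000]: (((0 OR NOT 1) XOR (1 XOR 0)) XOR 0) -> 1
  row 17 [10001]: (((1 OR NOT 1) XOR (1 XOR 0)) XOR 0) -> 0
  row 18 [10010]: (((0 OR NOT 1) XOR (1 XOR 1)) XOR 0) -> 0
  row 19 [10011]: (((1 OR NOT 1) XOR (1 XOR 1)) XOR 0) -> 1
  row 20 [10100]: (((0 OR NOT 1) XOR (1 XOR 0)) XOR 0) -> 1
  row 21 [10101]: (((1 OR NOT 1) XOR (1 XOR 0)) XOR 0) -> 0
  row 22 [10110]: (((0 OR NOT 1) XOR (1 XOR 1)) XOR 0) -> 0
  row 23 [10111]: (((1 OR NOT 1) XOR (1 XOR 1)) XOR 0) -> 1
  row 24 [11000]: (((0 OR NOT 1) XOR (1 XOR 0)) XOR 1) -> 0
  row 25 [11001]: (((1 OR NOT 1) XOR (1 XOR 0)) XOR 1) -> 1
  row 26 [11010]: (((0 OR NOT 1) XOR (1 XOR 1)) XOR 1) -> 1
  row 27 [11011]: (((1 OR NOT 1) XOR (1 XOR 1)) XOR 1) -> 0
  row 28 [11100]: (((0 OR NOT 1) XOR (1 XOR 0)) XOR 1) -> 0
  row 29 [11101]: (((1 OR NOT 1) XOR (1 XOR 0)) XOR 1) -> 1
  row 30 [11110]: (((0 OR NOT 1) XOR (1 XOR 1)) XOR 1) -> 1
  row 31 [11111]: (((1 OR NOT 1) XOR (1 XOR 1)) XOR 1) -> 0
Full result column, 8 rows per line (x1,x2 fixed per line; x3,x4,x5 runs 000..111 left to right):
  rows 0-7 [x1,x2=00]: 11001100  (ones: 4)
  rows 8-15 [x1,x2=01]: 00110011  (ones: 4)
  rows 16-23 [x1,x2=10]: 10011001  (ones: 4)
  rows 24-31 [x1,x2=11]: 01100110  (ones: 4)
Count of 1-rows = 4+4+4+4 = 16

16


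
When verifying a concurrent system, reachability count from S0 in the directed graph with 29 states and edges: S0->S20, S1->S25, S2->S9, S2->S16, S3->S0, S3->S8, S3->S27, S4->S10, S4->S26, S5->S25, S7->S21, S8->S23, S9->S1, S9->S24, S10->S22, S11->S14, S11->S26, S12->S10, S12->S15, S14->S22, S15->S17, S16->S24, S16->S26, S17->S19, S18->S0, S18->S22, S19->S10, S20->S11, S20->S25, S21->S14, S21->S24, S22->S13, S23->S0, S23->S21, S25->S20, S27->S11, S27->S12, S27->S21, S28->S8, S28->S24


BFS from S0:
  layer 0: {S0}
  layer 1: {S20}
  layer 2: {S11, S25}
  layer 3: {S14, S26}
  layer 4: {S22}
  layer 5: {S13}
Reachable set: {S0, S11, S13, S14, S20, S22, S25, S26}
Count = 8

8


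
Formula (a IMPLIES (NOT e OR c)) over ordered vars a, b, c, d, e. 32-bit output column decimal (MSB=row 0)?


Formula: (a IMPLIES (NOT e OR c)) over a, b, c, d, e (32 rows)
Evaluate each row (bits = a,b,c,d,e, MSB first):
  row 0 [00000]: (0 IMPLIES (NOT 0 OR 0)) -> 1
  row 1 [00001]: (0 IMPLIES (NOT 1 OR 0)) -> 1
  row 2 [00010]: (0 IMPLIES (NOT 0 OR 0)) -> 1
  row 3 [00011]: (0 IMPLIES (NOT 1 OR 0)) -> 1
  row 4 [00100]: (0 IMPLIES (NOT 0 OR 1)) -> 1
  row 5 [00101]: (0 IMPLIES (NOT 1 OR 1)) -> 1
  row 6 [00110]: (0 IMPLIES (NOT 0 OR 1)) -> 1
  row 7 [00111]: (0 IMPLIES (NOT 1 OR 1)) -> 1
  row 8 [01000]: (0 IMPLIES (NOT 0 OR 0)) -> 1
  row 9 [01001]: (0 IMPLIES (NOT 1 OR 0)) -> 1
  row 10 [01010]: (0 IMPLIES (NOT 0 OR 0)) -> 1
  row 11 [01011]: (0 IMPLIES (NOT 1 OR 0)) -> 1
  row 12 [01100]: (0 IMPLIES (NOT 0 OR 1)) -> 1
  row 13 [01101]: (0 IMPLIES (NOT 1 OR 1)) -> 1
  row 14 [01110]: (0 IMPLIES (NOT 0 OR 1)) -> 1
  row 15 [01111]: (0 IMPLIES (NOT 1 OR 1)) -> 1
  row 16 [10000]: (1 IMPLIES (NOT 0 OR 0)) -> 1
  row 17 [10001]: (1 IMPLIES (NOT 1 OR 0)) -> 0
  row 18 [10010]: (1 IMPLIES (NOT 0 OR 0)) -> 1
  row 19 [10011]: (1 IMPLIES (NOT 1 OR 0)) -> 0
  row 20 [10100]: (1 IMPLIES (NOT 0 OR 1)) -> 1
  row 21 [10101]: (1 IMPLIES (NOT 1 OR 1)) -> 1
  row 22 [10110]: (1 IMPLIES (NOT 0 OR 1)) -> 1
  row 23 [10111]: (1 IMPLIES (NOT 1 OR 1)) -> 1
  row 24 [11000]: (1 IMPLIES (NOT 0 OR 0)) -> 1
  row 25 [11001]: (1 IMPLIES (NOT 1 OR 0)) -> 0
  row 26 [11010]: (1 IMPLIES (NOT 0 OR 0)) -> 1
  row 27 [11011]: (1 IMPLIES (NOT 1 OR 0)) -> 0
  row 28 [11100]: (1 IMPLIES (NOT 0 OR 1)) -> 1
  row 29 [11101]: (1 IMPLIES (NOT 1 OR 1)) -> 1
  row 30 [11110]: (1 IMPLIES (NOT 0 OR 1)) -> 1
  row 31 [11111]: (1 IMPLIES (NOT 1 OR 1)) -> 1
Full result column, 4 rows per line (a,b,c fixed per line; d,e runs 00..11 left to right):
  rows 0-3 [a,b,c=000]: 1111  = hex F
  rows 4-7 [a,b,c=001]: 1111  = hex F
  rows 8-11 [a,b,c=010]: 1111  = hex F
  rows 12-15 [a,b,c=011]: 1111  = hex F
  rows 16-19 [a,b,c=100]: 1010  = hex A
  rows 20-23 [a,b,c=101]: 1111  = hex F
  rows 24-27 [a,b,c=110]: 1010  = hex A
  rows 28-31 [a,b,c=111]: 1111  = hex F
Output column (row 0 .. row 31) = 11111111111111111010111110101111
Output column grouped in 4s = 1111 1111 1111 1111 1010 1111 1010 1111 = 0xFFFFAFAF
Convert to decimal digit by digit (value = value*16 + digit):
  F -> 15
  15*16 + 15 (F) = 255
  255*16 + 15 (F) = 4095
  4095*16 + 15 (F) = 65535
  65535*16 + 10 (A) = 1048570
  1048570*16 + 15 (F) = 16777135
  16777135*16 + 10 (A) = 268434170
  268434170*16 + 15 (F) = 4294946735
Decimal = 4294946735

4294946735


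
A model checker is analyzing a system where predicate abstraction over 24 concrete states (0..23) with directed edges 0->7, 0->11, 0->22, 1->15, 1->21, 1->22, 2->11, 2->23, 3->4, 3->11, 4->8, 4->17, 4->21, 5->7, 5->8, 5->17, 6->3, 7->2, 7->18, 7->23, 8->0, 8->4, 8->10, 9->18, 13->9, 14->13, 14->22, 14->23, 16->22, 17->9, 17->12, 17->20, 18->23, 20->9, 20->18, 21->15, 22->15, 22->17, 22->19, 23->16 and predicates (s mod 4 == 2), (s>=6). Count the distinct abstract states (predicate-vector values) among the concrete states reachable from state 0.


BFS from 0:
Concrete reachable: {0, 2, 7, 9, 11, 12, 15, 16, 17, 18, 19, 20, 22, 23}
Abstract via predicates (s mod 4 == 2), (s>=6):
  (0,0) <- {0}
  (0,1) <- {7, 9, 11, 12, 15, 16, 17, 19, 20, 23}
  (1,0) <- {2}
  (1,1) <- {18, 22}
Distinct abstract states = 4

4


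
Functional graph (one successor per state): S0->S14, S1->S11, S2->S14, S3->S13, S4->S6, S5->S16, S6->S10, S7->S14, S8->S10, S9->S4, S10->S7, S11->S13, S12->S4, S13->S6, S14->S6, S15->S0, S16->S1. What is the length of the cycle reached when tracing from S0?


Trace from S0 until a state repeats:
  S0 -> S14 -> S6 -> S10 -> S7 -> S14
S14 first seen at step 1, revisited at step 5.
Cycle length = 5 - 1 = 4

4


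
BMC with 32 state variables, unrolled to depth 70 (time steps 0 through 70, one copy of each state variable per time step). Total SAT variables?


BMC unrolls to depth k, creating one copy of each state var for steps 0..k.
Step count = 70 + 1 = 71 (steps 0 through 70)
Vars per step = 32
Total = 32 * 71 = 2272

2272


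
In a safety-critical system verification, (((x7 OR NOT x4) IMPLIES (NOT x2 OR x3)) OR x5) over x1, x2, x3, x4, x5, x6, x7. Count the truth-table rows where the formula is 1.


Formula: (((x7 OR NOT x4) IMPLIES (NOT x2 OR x3)) OR x5) over 7 vars (128 rows)
Evaluate each row (x1, x2, x3, x4, x5, x6, x7 as bits, MSB first):
  row 0 [0000000]: (((0 OR NOT 0) IMPLIES (NOT 0 OR 0)) OR 0) -> 1
  row 1 [0000001]: (((1 OR NOT 0) IMPLIES (NOT 0 OR 0)) OR 0) -> 1
  row 2 [0000010]: (((0 OR NOT 0) IMPLIES (NOT 0 OR 0)) OR 0) -> 1
  row 3 [0000011]: (((1 OR NOT 0) IMPLIES (NOT 0 OR 0)) OR 0) -> 1
  row 4 [0000100]: (((0 OR NOT 0) IMPLIES (NOT 0 OR 0)) OR 1) -> 1
  (every remaining row is evaluated the same way; all 128 results are listed next)
Full result column, 8 rows per line (x1,x2,x3,x4 fixed per line; x5,x6,x7 runs 000..111 left to right):
  rows 0-7 [x1,x2,x3,x4=0000]: 11111111  (ones: 8)
  rows 8-15 [x1,x2,x3,x4=0001]: 11111111  (ones: 8)
  rows 16-23 [x1,x2,x3,x4=0010]: 11111111  (ones: 8)
  rows 24-31 [x1,x2,x3,x4=0011]: 11111111  (ones: 8)
  rows 32-39 [x1,x2,x3,x4=0100]: 00001111  (ones: 4)
  rows 40-47 [x1,x2,x3,x4=0101]: 10101111  (ones: 6)
  rows 48-55 [x1,x2,x3,x4=0110]: 11111111  (ones: 8)
  rows 56-63 [x1,x2,x3,x4=0111]: 11111111  (ones: 8)
  rows 64-71 [x1,x2,x3,x4=1000]: 11111111  (ones: 8)
  rows 72-79 [x1,x2,x3,x4=1001]: 11111111  (ones: 8)
  rows 80-87 [x1,x2,x3,x4=1010]: 11111111  (ones: 8)
  rows 88-95 [x1,x2,x3,x4=1011]: 11111111  (ones: 8)
  rows 96-103 [x1,x2,x3,x4=1100]: 00001111  (ones: 4)
  rows 104-111 [x1,x2,x3,x4=1101]: 10101111  (ones: 6)
  rows 112-119 [x1,x2,x3,x4=1110]: 11111111  (ones: 8)
  rows 120-127 [x1,x2,x3,x4=1111]: 11111111  (ones: 8)
Count of 1-rows = 8+8+8+8+4+6+8+8+8+8+8+8+4+6+8+8 = 116

116


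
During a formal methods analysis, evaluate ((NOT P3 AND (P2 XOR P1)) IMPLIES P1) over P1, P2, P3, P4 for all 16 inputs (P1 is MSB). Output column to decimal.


Formula: ((NOT P3 AND (P2 XOR P1)) IMPLIES P1) over P1, P2, P3, P4 (16 rows)
Evaluate each row (bits = P1,P2,P3,P4, MSB first):
  row 0 [0000]: ((NOT 0 AND (0 XOR 0)) IMPLIES 0) -> 1
  row 1 [0001]: ((NOT 0 AND (0 XOR 0)) IMPLIES 0) -> 1
  row 2 [0010]: ((NOT 1 AND (0 XOR 0)) IMPLIES 0) -> 1
  row 3 [0011]: ((NOT 1 AND (0 XOR 0)) IMPLIES 0) -> 1
  row 4 [0100]: ((NOT 0 AND (1 XOR 0)) IMPLIES 0) -> 0
  row 5 [0101]: ((NOT 0 AND (1 XOR 0)) IMPLIES 0) -> 0
  row 6 [0110]: ((NOT 1 AND (1 XOR 0)) IMPLIES 0) -> 1
  row 7 [0111]: ((NOT 1 AND (1 XOR 0)) IMPLIES 0) -> 1
  row 8 [1000]: ((NOT 0 AND (0 XOR 1)) IMPLIES 1) -> 1
  row 9 [1001]: ((NOT 0 AND (0 XOR 1)) IMPLIES 1) -> 1
  row 10 [1010]: ((NOT 1 AND (0 XOR 1)) IMPLIES 1) -> 1
  row 11 [1011]: ((NOT 1 AND (0 XOR 1)) IMPLIES 1) -> 1
  row 12 [1100]: ((NOT 0 AND (1 XOR 1)) IMPLIES 1) -> 1
  row 13 [1101]: ((NOT 0 AND (1 XOR 1)) IMPLIES 1) -> 1
  row 14 [1110]: ((NOT 1 AND (1 XOR 1)) IMPLIES 1) -> 1
  row 15 [1111]: ((NOT 1 AND (1 XOR 1)) IMPLIES 1) -> 1
Full result column, 4 rows per line (P1,P2 fixed per line; P3,P4 runs 00..11 left to right):
  rows 0-3 [P1,P2=00]: 1111  = hex F
  rows 4-7 [P1,P2=01]: 0011  = hex 3
  rows 8-11 [P1,P2=10]: 1111  = hex F
  rows 12-15 [P1,P2=11]: 1111  = hex F
Output column (row 0 .. row 15) = 1111001111111111
Output column grouped in 4s = 1111 0011 1111 1111 = 0xF3FF
Convert to decimal digit by digit (value = value*16 + digit):
  F -> 15
  15*16 + 3 = 243
  243*16 + 15 (F) = 3903
  3903*16 + 15 (F) = 62463
Decimal = 62463

62463


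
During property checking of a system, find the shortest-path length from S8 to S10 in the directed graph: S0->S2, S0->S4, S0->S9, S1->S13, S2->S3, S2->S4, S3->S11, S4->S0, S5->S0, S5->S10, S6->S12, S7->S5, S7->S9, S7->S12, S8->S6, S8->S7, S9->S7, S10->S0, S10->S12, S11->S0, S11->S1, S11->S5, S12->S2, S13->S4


BFS layer-by-layer from S8:
  dist 0: {S8}
  dist 1: {S6, S7}
  dist 2: {S5, S9, S12}
  dist 3: {S0, S2, S10}
  -> S10 reached at distance 3
Shortest path length = 3

3


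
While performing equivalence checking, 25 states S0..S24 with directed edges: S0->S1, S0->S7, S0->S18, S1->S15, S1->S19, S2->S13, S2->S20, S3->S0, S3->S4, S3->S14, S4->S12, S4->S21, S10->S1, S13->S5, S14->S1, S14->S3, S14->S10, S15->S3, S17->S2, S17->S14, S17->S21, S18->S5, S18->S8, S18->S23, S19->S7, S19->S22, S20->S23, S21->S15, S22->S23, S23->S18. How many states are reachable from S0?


BFS from S0:
  layer 0: {S0}
  layer 1: {S1, S7, S18}
  layer 2: {S5, S8, S15, S19, S23}
  layer 3: {S3, S22}
  layer 4: {S4, S14}
  layer 5: {S10, S12, S21}
Reachable set: {S0, S1, S3, S4, S5, S7, S8, S10, S12, S14, S15, S18, S19, S21, S22, S23}
Count = 16

16


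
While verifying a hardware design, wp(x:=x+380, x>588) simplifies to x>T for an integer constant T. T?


Formula: wp(x:=E, P) = P[E/x] (substitute E for x in postcondition)
Step 1: Postcondition: x>588
Step 2: Substitute x+380 for x: x+380>588
Step 3: Solve for x: x > 588-380 = 208

208


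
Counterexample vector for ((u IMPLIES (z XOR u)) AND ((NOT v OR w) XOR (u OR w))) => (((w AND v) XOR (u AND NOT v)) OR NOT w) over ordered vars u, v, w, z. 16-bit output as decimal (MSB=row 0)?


F1 = ((u IMPLIES (z XOR u)) AND ((NOT v OR w) XOR (u OR w)))
F2 = (((w AND v) XOR (u AND NOT v)) OR NOT w)
Counterexample to F1=>F2 is where F1=1 and F2=0.
Evaluate each row (bits = u,v,w,z, MSB first):
  row 0 [0000]: F1=1 F2=1 -> F1&~F2 -> 0
  row 1 [0001]: F1=1 F2=1 -> F1&~F2 -> 0
  row 2 [0010]: F1=0 F2=0 -> F1&~F2 -> 0
  row 3 [0011]: F1=0 F2=0 -> F1&~F2 -> 0
  row 4 [0100]: F1=0 F2=1 -> F1&~F2 -> 0
  row 5 [0101]: F1=0 F2=1 -> F1&~F2 -> 0
  row 6 [0110]: F1=0 F2=1 -> F1&~F2 -> 0
  row 7 [0111]: F1=0 F2=1 -> F1&~F2 -> 0
  row 8 [1000]: F1=0 F2=1 -> F1&~F2 -> 0
  row 9 [1001]: F1=0 F2=1 -> F1&~F2 -> 0
  row 10 [1010]: F1=0 F2=1 -> F1&~F2 -> 0
  row 11 [1011]: F1=0 F2=1 -> F1&~F2 -> 0
  row 12 [1100]: F1=1 F2=1 -> F1&~F2 -> 0
  row 13 [1101]: F1=0 F2=1 -> F1&~F2 -> 0
  row 14 [1110]: F1=0 F2=1 -> F1&~F2 -> 0
  row 15 [1111]: F1=0 F2=1 -> F1&~F2 -> 0
Full result column, 4 rows per line (u,v fixed per line; w,z runs 00..11 left to right):
  rows 0-3 [u,v=00]: 0000  = hex 0
  rows 4-7 [u,v=01]: 0000  = hex 0
  rows 8-11 [u,v=10]: 0000  = hex 0
  rows 12-15 [u,v=11]: 0000  = hex 0
Counterexample vector (row 0 .. row 15) = 0000000000000000
Output column grouped in 4s = 0000 0000 0000 0000 = 0x0000
Convert to decimal digit by digit (value = value*16 + digit):
  0 -> 0
  0*16 + 0 = 0
  0*16 + 0 = 0
  0*16 + 0 = 0
Decimal = 0

0


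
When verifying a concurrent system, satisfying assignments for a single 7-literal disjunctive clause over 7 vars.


Step 1: Total=2^7=128
Step 2: Unsat when all 7 false: 2^0=1
Step 3: Sat=128-1=127

127


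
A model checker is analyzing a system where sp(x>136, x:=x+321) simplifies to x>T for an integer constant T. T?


Formula: sp(P, x:=E) = exists old_x. (x = E[old_x/x]) AND P[old_x/x] (old_x is the value of x before the assignment; eliminate old_x by solving x = E[old_x/x] for old_x)
Step 1: Precondition P: x>136, i.e. old_x > 136
Step 2: Assignment gives x = old_x + 321, so old_x = x - 321
Step 3: Substitute into P: x - 321 > 136
Step 4: Simplify: x > 136+321 = 457

457


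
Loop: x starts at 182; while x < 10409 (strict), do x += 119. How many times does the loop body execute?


Step 1: x goes from 182 toward 10409 by 119; the body runs while x<10409, so iterations = ceil((bound-start)/step)
Step 2: Distance=10227
Step 3: ceil(10227/119)=86

86


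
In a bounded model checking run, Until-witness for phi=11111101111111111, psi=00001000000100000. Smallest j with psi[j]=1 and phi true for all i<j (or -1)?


(phi U psi) at 0: need smallest j with psi[j]=1 and phi[i]=1 for all i in [0,j).
Scan from step 0:
  step 0: phi=1, psi=0 -> continue
  step 1: phi=1, psi=0 -> continue
  step 2: phi=1, psi=0 -> continue
  step 3: phi=1, psi=0 -> continue
  step 4: psi=1 and phi held for [0,4) -> witness found
Witness step = 4

4


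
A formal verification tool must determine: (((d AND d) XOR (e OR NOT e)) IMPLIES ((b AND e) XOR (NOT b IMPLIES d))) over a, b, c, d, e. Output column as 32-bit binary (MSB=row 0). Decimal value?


Formula: (((d AND d) XOR (e OR NOT e)) IMPLIES ((b AND e) XOR (NOT b IMPLIES d))) over a, b, c, d, e (32 rows)
Evaluate each row (bits = a,b,c,d,e, MSB first):
  row 0 [00000]: (((0 AND 0) XOR (0 OR NOT 0)) IMPLIES ((0 AND 0) XOR (NOT 0 IMPLIES 0))) -> 0
  row 1 [00001]: (((0 AND 0) XOR (1 OR NOT 1)) IMPLIES ((0 AND 1) XOR (NOT 0 IMPLIES 0))) -> 0
  row 2 [00010]: (((1 AND 1) XOR (0 OR NOT 0)) IMPLIES ((0 AND 0) XOR (NOT 0 IMPLIES 1))) -> 1
  row 3 [00011]: (((1 AND 1) XOR (1 OR NOT 1)) IMPLIES ((0 AND 1) XOR (NOT 0 IMPLIES 1))) -> 1
  row 4 [00100]: (((0 AND 0) XOR (0 OR NOT 0)) IMPLIES ((0 AND 0) XOR (NOT 0 IMPLIES 0))) -> 0
  row 5 [00101]: (((0 AND 0) XOR (1 OR NOT 1)) IMPLIES ((0 AND 1) XOR (NOT 0 IMPLIES 0))) -> 0
  row 6 [00110]: (((1 AND 1) XOR (0 OR NOT 0)) IMPLIES ((0 AND 0) XOR (NOT 0 IMPLIES 1))) -> 1
  row 7 [00111]: (((1 AND 1) XOR (1 OR NOT 1)) IMPLIES ((0 AND 1) XOR (NOT 0 IMPLIES 1))) -> 1
  row 8 [01000]: (((0 AND 0) XOR (0 OR NOT 0)) IMPLIES ((1 AND 0) XOR (NOT 1 IMPLIES 0))) -> 1
  row 9 [01001]: (((0 AND 0) XOR (1 OR NOT 1)) IMPLIES ((1 AND 1) XOR (NOT 1 IMPLIES 0))) -> 0
  row 10 [01010]: (((1 AND 1) XOR (0 OR NOT 0)) IMPLIES ((1 AND 0) XOR (NOT 1 IMPLIES 1))) -> 1
  row 11 [01011]: (((1 AND 1) XOR (1 OR NOT 1)) IMPLIES ((1 AND 1) XOR (NOT 1 IMPLIES 1))) -> 1
  row 12 [01100]: (((0 AND 0) XOR (0 OR NOT 0)) IMPLIES ((1 AND 0) XOR (NOT 1 IMPLIES 0))) -> 1
  row 13 [01101]: (((0 AND 0) XOR (1 OR NOT 1)) IMPLIES ((1 AND 1) XOR (NOT 1 IMPLIES 0))) -> 0
  row 14 [01110]: (((1 AND 1) XOR (0 OR NOT 0)) IMPLIES ((1 AND 0) XOR (NOT 1 IMPLIES 1))) -> 1
  row 15 [01111]: (((1 AND 1) XOR (1 OR NOT 1)) IMPLIES ((1 AND 1) XOR (NOT 1 IMPLIES 1))) -> 1
  row 16 [10000]: (((0 AND 0) XOR (0 OR NOT 0)) IMPLIES ((0 AND 0) XOR (NOT 0 IMPLIES 0))) -> 0
  row 17 [10001]: (((0 AND 0) XOR (1 OR NOT 1)) IMPLIES ((0 AND 1) XOR (NOT 0 IMPLIES 0))) -> 0
  row 18 [10010]: (((1 AND 1) XOR (0 OR NOT 0)) IMPLIES ((0 AND 0) XOR (NOT 0 IMPLIES 1))) -> 1
  row 19 [10011]: (((1 AND 1) XOR (1 OR NOT 1)) IMPLIES ((0 AND 1) XOR (NOT 0 IMPLIES 1))) -> 1
  row 20 [10100]: (((0 AND 0) XOR (0 OR NOT 0)) IMPLIES ((0 AND 0) XOR (NOT 0 IMPLIES 0))) -> 0
  row 21 [10101]: (((0 AND 0) XOR (1 OR NOT 1)) IMPLIES ((0 AND 1) XOR (NOT 0 IMPLIES 0))) -> 0
  row 22 [10110]: (((1 AND 1) XOR (0 OR NOT 0)) IMPLIES ((0 AND 0) XOR (NOT 0 IMPLIES 1))) -> 1
  row 23 [10111]: (((1 AND 1) XOR (1 OR NOT 1)) IMPLIES ((0 AND 1) XOR (NOT 0 IMPLIES 1))) -> 1
  row 24 [11000]: (((0 AND 0) XOR (0 OR NOT 0)) IMPLIES ((1 AND 0) XOR (NOT 1 IMPLIES 0))) -> 1
  row 25 [11001]: (((0 AND 0) XOR (1 OR NOT 1)) IMPLIES ((1 AND 1) XOR (NOT 1 IMPLIES 0))) -> 0
  row 26 [11010]: (((1 AND 1) XOR (0 OR NOT 0)) IMPLIES ((1 AND 0) XOR (NOT 1 IMPLIES 1))) -> 1
  row 27 [11011]: (((1 AND 1) XOR (1 OR NOT 1)) IMPLIES ((1 AND 1) XOR (NOT 1 IMPLIES 1))) -> 1
  row 28 [11100]: (((0 AND 0) XOR (0 OR NOT 0)) IMPLIES ((1 AND 0) XOR (NOT 1 IMPLIES 0))) -> 1
  row 29 [11101]: (((0 AND 0) XOR (1 OR NOT 1)) IMPLIES ((1 AND 1) XOR (NOT 1 IMPLIES 0))) -> 0
  row 30 [11110]: (((1 AND 1) XOR (0 OR NOT 0)) IMPLIES ((1 AND 0) XOR (NOT 1 IMPLIES 1))) -> 1
  row 31 [11111]: (((1 AND 1) XOR (1 OR NOT 1)) IMPLIES ((1 AND 1) XOR (NOT 1 IMPLIES 1))) -> 1
Full result column, 4 rows per line (a,b,c fixed per line; d,e runs 00..11 left to right):
  rows 0-3 [a,b,c=000]: 0011  = hex 3
  rows 4-7 [a,b,c=001]: 0011  = hex 3
  rows 8-11 [a,b,c=010]: 1011  = hex B
  rows 12-15 [a,b,c=011]: 1011  = hex B
  rows 16-19 [a,b,c=100]: 0011  = hex 3
  rows 20-23 [a,b,c=101]: 0011  = hex 3
  rows 24-27 [a,b,c=110]: 1011  = hex B
  rows 28-31 [a,b,c=111]: 1011  = hex B
Output column (row 0 .. row 31) = 00110011101110110011001110111011
Output column grouped in 4s = 0011 0011 1011 1011 0011 0011 1011 1011 = 0x33BB33BB
Convert to decimal digit by digit (value = value*16 + digit):
  3 -> 3
  3*16 + 3 = 51
  51*16 + 11 (B) = 827
  827*16 + 11 (B) = 13243
  13243*16 + 3 = 211891
  211891*16 + 3 = 3390259
  3390259*16 + 11 (B) = 54244155
  54244155*16 + 11 (B) = 867906491
Decimal = 867906491

867906491


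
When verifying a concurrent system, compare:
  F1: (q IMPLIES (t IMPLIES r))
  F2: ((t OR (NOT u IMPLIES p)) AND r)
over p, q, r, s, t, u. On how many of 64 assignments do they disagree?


F1 = (q IMPLIES (t IMPLIES r))
F2 = ((t OR (NOT u IMPLIES p)) AND r)
Evaluate both on each of 64 rows (bits = p,q,r,s,t,u):
  row 0 [000000]: F1=1 F2=0 (differ) -> 1
  row 1 [000001]: F1=1 F2=0 (differ) -> 1
  row 2 [000010]: F1=1 F2=0 (differ) -> 1
  row 3 [000011]: F1=1 F2=0 (differ) -> 1
  row 4 [000100]: F1=1 F2=0 (differ) -> 1
  (every remaining row is evaluated the same way; all 64 results are listed next)
Full result column, 8 rows per line (p,q,r fixed per line; s,t,u runs 000..111 left to right):
  rows 0-7 [p,q,r=000]: 11111111  (ones: 8)
  rows 8-15 [p,q,r=001]: 10001000  (ones: 2)
  rows 16-23 [p,q,r=010]: 11001100  (ones: 4)
  rows 24-31 [p,q,r=011]: 10001000  (ones: 2)
  rows 32-39 [p,q,r=100]: 11111111  (ones: 8)
  rows 40-47 [p,q,r=101]: 00000000  (ones: 0)
  rows 48-55 [p,q,r=110]: 11001100  (ones: 4)
  rows 56-63 [p,q,r=111]: 00000000  (ones: 0)
Disagreements = 8+2+4+2+8+0+4+0 = 28

28


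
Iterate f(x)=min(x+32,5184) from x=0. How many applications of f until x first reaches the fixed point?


Step 1: x=0, cap=5184, increment=32
Step 2: x grows by 32 each step until capped at 5184; fixed point is x=5184
Step 3: iterations = ceil(5184/32) = 162

162


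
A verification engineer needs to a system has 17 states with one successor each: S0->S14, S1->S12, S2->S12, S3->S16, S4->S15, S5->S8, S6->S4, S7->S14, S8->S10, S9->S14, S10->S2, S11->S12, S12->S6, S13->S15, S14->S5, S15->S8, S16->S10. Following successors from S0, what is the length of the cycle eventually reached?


Trace from S0 until a state repeats:
  S0 -> S14 -> S5 -> S8 -> S10 -> S2 -> S12 -> S6 -> S4 -> S15 -> S8
S8 first seen at step 3, revisited at step 10.
Cycle length = 10 - 3 = 7

7


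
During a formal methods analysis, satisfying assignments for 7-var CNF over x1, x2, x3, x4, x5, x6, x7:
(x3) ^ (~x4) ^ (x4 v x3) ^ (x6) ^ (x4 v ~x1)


CNF with 5 clauses over 7 vars (128 assignments).
An assignment satisfies CNF iff every clause has >=1 true literal.
Check each row (bits = x1,x2,x3,x4,x5,x6,x7; clause T/F shown):
  row 0 [0000000]: clauses=FTFFT -> 0
  row 1 [0000001]: clauses=FTFFT -> 0
  row 2 [0000010]: clauses=FTFTT -> 0
  row 3 [0000011]: clauses=FTFTT -> 0
  row 4 [0000100]: clauses=FTFFT -> 0
  (every remaining row is evaluated the same way; all 128 results are listed next)
Full result column, 8 rows per line (x1,x2,x3,x4 fixed per line; x5,x6,x7 runs 000..111 left to right):
  rows 0-7 [x1,x2,x3,x4=0000]: 00000000  (ones: 0)
  rows 8-15 [x1,x2,x3,x4=0001]: 00000000  (ones: 0)
  rows 16-23 [x1,x2,x3,x4=0010]: 00110011  (ones: 4)
  rows 24-31 [x1,x2,x3,x4=0011]: 00000000  (ones: 0)
  rows 32-39 [x1,x2,x3,x4=0100]: 00000000  (ones: 0)
  rows 40-47 [x1,x2,x3,x4=0101]: 00000000  (ones: 0)
  rows 48-55 [x1,x2,x3,x4=0110]: 00110011  (ones: 4)
  rows 56-63 [x1,x2,x3,x4=0111]: 00000000  (ones: 0)
  rows 64-71 [x1,x2,x3,x4=1000]: 00000000  (ones: 0)
  rows 72-79 [x1,x2,x3,x4=1001]: 00000000  (ones: 0)
  rows 80-87 [x1,x2,x3,x4=1010]: 00000000  (ones: 0)
  rows 88-95 [x1,x2,x3,x4=1011]: 00000000  (ones: 0)
  rows 96-103 [x1,x2,x3,x4=1100]: 00000000  (ones: 0)
  rows 104-111 [x1,x2,x3,x4=1101]: 00000000  (ones: 0)
  rows 112-119 [x1,x2,x3,x4=1110]: 00000000  (ones: 0)
  rows 120-127 [x1,x2,x3,x4=1111]: 00000000  (ones: 0)
Satisfying assignments = 0+0+4+0+0+0+4+0+0+0+0+0+0+0+0+0 = 8

8


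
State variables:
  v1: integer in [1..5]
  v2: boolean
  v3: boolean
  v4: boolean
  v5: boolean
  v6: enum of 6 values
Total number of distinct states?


State space = product of domain sizes of all variables.
Domain sizes:
  v1 (integer in [1..5]): 5
  v2 (boolean): 2
  v3 (boolean): 2
  v4 (boolean): 2
  v5 (boolean): 2
  v6 (enum of 6 values): 6
Product = 5 * 2 * 2 * 2 * 2 * 6 = 480

480


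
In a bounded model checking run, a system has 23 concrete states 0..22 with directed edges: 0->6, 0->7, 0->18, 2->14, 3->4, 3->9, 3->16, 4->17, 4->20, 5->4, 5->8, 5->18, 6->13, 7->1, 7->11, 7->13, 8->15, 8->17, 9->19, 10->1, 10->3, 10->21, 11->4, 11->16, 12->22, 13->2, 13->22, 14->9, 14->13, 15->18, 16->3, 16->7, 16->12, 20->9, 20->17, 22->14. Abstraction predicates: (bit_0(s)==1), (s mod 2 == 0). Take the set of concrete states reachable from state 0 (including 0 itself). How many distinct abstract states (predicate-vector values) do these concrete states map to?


BFS from 0:
Concrete reachable: {0, 1, 2, 3, 4, 6, 7, 9, 11, 12, 13, 14, 16, 17, 18, 19, 20, 22}
Abstract via predicates (bit_0(s)==1), (s mod 2 == 0):
  (0,1) <- {0, 2, 4, 6, 12, 14, 16, 18, 20, 22}
  (1,0) <- {1, 3, 7, 9, 11, 13, 17, 19}
Distinct abstract states = 2

2


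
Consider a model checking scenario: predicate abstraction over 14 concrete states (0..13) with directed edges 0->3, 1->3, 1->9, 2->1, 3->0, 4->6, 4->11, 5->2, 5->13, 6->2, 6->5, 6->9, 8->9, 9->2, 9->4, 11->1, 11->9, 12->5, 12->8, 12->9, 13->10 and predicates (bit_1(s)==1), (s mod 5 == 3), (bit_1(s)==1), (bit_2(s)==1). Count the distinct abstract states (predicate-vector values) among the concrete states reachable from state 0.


BFS from 0:
Concrete reachable: {0, 3}
Abstract via predicates (bit_1(s)==1), (s mod 5 == 3), (bit_1(s)==1), (bit_2(s)==1):
  (0,0,0,0) <- {0}
  (1,1,1,0) <- {3}
Distinct abstract states = 2

2


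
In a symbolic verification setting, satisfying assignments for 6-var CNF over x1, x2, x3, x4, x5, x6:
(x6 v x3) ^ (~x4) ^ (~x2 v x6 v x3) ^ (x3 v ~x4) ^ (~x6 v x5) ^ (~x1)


CNF with 6 clauses over 6 vars (64 assignments).
An assignment satisfies CNF iff every clause has >=1 true literal.
Check each row (bits = x1,x2,x3,x4,x5,x6; clause T/F shown):
  row 0 [000000]: clauses=FTTTTT -> 0
  row 1 [000001]: clauses=TTTTFT -> 0
  row 2 [000010]: clauses=FTTTTT -> 0
  row 3 [000011]: clauses=TTTTTT -> 1
  row 4 [000100]: clauses=FFTFTT -> 0
  (every remaining row is evaluated the same way; all 64 results are listed next)
Full result column, 8 rows per line (x1,x2,x3 fixed per line; x4,x5,x6 runs 000..111 left to right):
  rows 0-7 [x1,x2,x3=000]: 00010000  (ones: 1)
  rows 8-15 [x1,x2,x3=001]: 10110000  (ones: 3)
  rows 16-23 [x1,x2,x3=010]: 00010000  (ones: 1)
  rows 24-31 [x1,x2,x3=011]: 10110000  (ones: 3)
  rows 32-39 [x1,x2,x3=100]: 00000000  (ones: 0)
  rows 40-47 [x1,x2,x3=101]: 00000000  (ones: 0)
  rows 48-55 [x1,x2,x3=110]: 00000000  (ones: 0)
  rows 56-63 [x1,x2,x3=111]: 00000000  (ones: 0)
Satisfying assignments = 1+3+1+3+0+0+0+0 = 8

8


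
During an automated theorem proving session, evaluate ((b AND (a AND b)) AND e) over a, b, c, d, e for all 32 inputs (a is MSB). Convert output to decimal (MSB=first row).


Formula: ((b AND (a AND b)) AND e) over a, b, c, d, e (32 rows)
Evaluate each row (bits = a,b,c,d,e, MSB first):
  row 0 [00000]: ((0 AND (0 AND 0)) AND 0) -> 0
  row 1 [00001]: ((0 AND (0 AND 0)) AND 1) -> 0
  row 2 [00010]: ((0 AND (0 AND 0)) AND 0) -> 0
  row 3 [00011]: ((0 AND (0 AND 0)) AND 1) -> 0
  row 4 [00100]: ((0 AND (0 AND 0)) AND 0) -> 0
  row 5 [00101]: ((0 AND (0 AND 0)) AND 1) -> 0
  row 6 [00110]: ((0 AND (0 AND 0)) AND 0) -> 0
  row 7 [00111]: ((0 AND (0 AND 0)) AND 1) -> 0
  row 8 [01000]: ((1 AND (0 AND 1)) AND 0) -> 0
  row 9 [01001]: ((1 AND (0 AND 1)) AND 1) -> 0
  row 10 [01010]: ((1 AND (0 AND 1)) AND 0) -> 0
  row 11 [01011]: ((1 AND (0 AND 1)) AND 1) -> 0
  row 12 [01100]: ((1 AND (0 AND 1)) AND 0) -> 0
  row 13 [01101]: ((1 AND (0 AND 1)) AND 1) -> 0
  row 14 [01110]: ((1 AND (0 AND 1)) AND 0) -> 0
  row 15 [01111]: ((1 AND (0 AND 1)) AND 1) -> 0
  row 16 [10000]: ((0 AND (1 AND 0)) AND 0) -> 0
  row 17 [10001]: ((0 AND (1 AND 0)) AND 1) -> 0
  row 18 [10010]: ((0 AND (1 AND 0)) AND 0) -> 0
  row 19 [10011]: ((0 AND (1 AND 0)) AND 1) -> 0
  row 20 [10100]: ((0 AND (1 AND 0)) AND 0) -> 0
  row 21 [10101]: ((0 AND (1 AND 0)) AND 1) -> 0
  row 22 [10110]: ((0 AND (1 AND 0)) AND 0) -> 0
  row 23 [10111]: ((0 AND (1 AND 0)) AND 1) -> 0
  row 24 [11000]: ((1 AND (1 AND 1)) AND 0) -> 0
  row 25 [11001]: ((1 AND (1 AND 1)) AND 1) -> 1
  row 26 [11010]: ((1 AND (1 AND 1)) AND 0) -> 0
  row 27 [11011]: ((1 AND (1 AND 1)) AND 1) -> 1
  row 28 [11100]: ((1 AND (1 AND 1)) AND 0) -> 0
  row 29 [11101]: ((1 AND (1 AND 1)) AND 1) -> 1
  row 30 [11110]: ((1 AND (1 AND 1)) AND 0) -> 0
  row 31 [11111]: ((1 AND (1 AND 1)) AND 1) -> 1
Full result column, 4 rows per line (a,b,c fixed per line; d,e runs 00..11 left to right):
  rows 0-3 [a,b,c=000]: 0000  = hex 0
  rows 4-7 [a,b,c=001]: 0000  = hex 0
  rows 8-11 [a,b,c=010]: 0000  = hex 0
  rows 12-15 [a,b,c=011]: 0000  = hex 0
  rows 16-19 [a,b,c=100]: 0000  = hex 0
  rows 20-23 [a,b,c=101]: 0000  = hex 0
  rows 24-27 [a,b,c=110]: 0101  = hex 5
  rows 28-31 [a,b,c=111]: 0101  = hex 5
Output column (row 0 .. row 31) = 00000000000000000000000001010101
Output column grouped in 4s = 0000 0000 0000 0000 0000 0000 0101 0101 = 0x00000055
Convert to decimal digit by digit (value = value*16 + digit):
  0 -> 0
  0*16 + 0 = 0
  0*16 + 0 = 0
  0*16 + 0 = 0
  0*16 + 0 = 0
  0*16 + 0 = 0
  0*16 + 5 = 5
  5*16 + 5 = 85
Decimal = 85

85


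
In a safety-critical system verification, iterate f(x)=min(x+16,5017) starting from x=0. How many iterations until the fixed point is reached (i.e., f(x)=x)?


Step 1: x=0, cap=5017, increment=16
Step 2: x grows by 16 each step until capped at 5017; fixed point is x=5017
Step 3: iterations = ceil(5017/16) = 314

314


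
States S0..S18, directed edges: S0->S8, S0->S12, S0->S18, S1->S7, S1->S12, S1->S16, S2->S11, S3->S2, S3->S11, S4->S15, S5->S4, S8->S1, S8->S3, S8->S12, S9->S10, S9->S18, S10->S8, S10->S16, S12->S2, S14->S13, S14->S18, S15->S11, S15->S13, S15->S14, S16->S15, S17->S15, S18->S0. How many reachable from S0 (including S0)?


BFS from S0:
  layer 0: {S0}
  layer 1: {S8, S12, S18}
  layer 2: {S1, S2, S3}
  layer 3: {S7, S11, S16}
  layer 4: {S15}
  layer 5: {S13, S14}
Reachable set: {S0, S1, S2, S3, S7, S8, S11, S12, S13, S14, S15, S16, S18}
Count = 13

13


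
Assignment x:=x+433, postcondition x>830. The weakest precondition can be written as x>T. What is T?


Formula: wp(x:=E, P) = P[E/x] (substitute E for x in postcondition)
Step 1: Postcondition: x>830
Step 2: Substitute x+433 for x: x+433>830
Step 3: Solve for x: x > 830-433 = 397

397


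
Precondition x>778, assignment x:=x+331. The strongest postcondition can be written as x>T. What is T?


Formula: sp(P, x:=E) = exists old_x. (x = E[old_x/x]) AND P[old_x/x] (old_x is the value of x before the assignment; eliminate old_x by solving x = E[old_x/x] for old_x)
Step 1: Precondition P: x>778, i.e. old_x > 778
Step 2: Assignment gives x = old_x + 331, so old_x = x - 331
Step 3: Substitute into P: x - 331 > 778
Step 4: Simplify: x > 778+331 = 1109

1109
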